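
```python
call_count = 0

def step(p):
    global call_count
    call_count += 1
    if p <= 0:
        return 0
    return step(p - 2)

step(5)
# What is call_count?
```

Linear recursion stepping by 2: 4 calls from p=5 down to ≤0.

Answer: 4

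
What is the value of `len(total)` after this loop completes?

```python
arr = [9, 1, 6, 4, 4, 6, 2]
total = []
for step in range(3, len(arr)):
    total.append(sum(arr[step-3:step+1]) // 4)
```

Number of 4-element averages
`total` takes the values: [] → [5] → [5, 3] → [5, 3, 5] → [5, 3, 5, 4]
So `len(total)` = 4

Answer: 4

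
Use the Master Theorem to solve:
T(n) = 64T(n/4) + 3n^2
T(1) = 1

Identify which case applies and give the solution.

a=64, b=4, f(n)=3n^2. log_4(64) = 3. Since c=2 < 3, Case 1 applies: T(n) = Θ(n^log_b(a)) = O(n^3).

Answer: O(n^3) - Case 1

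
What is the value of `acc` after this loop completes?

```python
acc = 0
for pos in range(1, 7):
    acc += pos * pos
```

Sum of squares 1² to 6² = 91
`acc` takes the values: 0 → 1 → 5 → 14 → 30 → 55 → 91

Answer: 91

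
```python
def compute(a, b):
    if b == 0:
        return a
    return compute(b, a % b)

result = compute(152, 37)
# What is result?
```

compute(152, 37) -> compute(37, 4) -> compute(4, 1) -> compute(1, 0) -> 1

Answer: 1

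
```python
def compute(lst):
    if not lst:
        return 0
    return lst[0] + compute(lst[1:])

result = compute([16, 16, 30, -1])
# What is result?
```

16 + 16 + 30 + (-1) + 0 = 61

Answer: 61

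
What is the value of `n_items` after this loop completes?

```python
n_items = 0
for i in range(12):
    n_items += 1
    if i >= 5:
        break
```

Loop breaks when i reaches 5, n_items is 6
`n_items` takes the values: 0 → 1 → 2 → 3 → 4 → 5 → 6

Answer: 6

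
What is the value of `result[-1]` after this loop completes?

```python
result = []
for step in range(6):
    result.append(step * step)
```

Last element of squares 0 to 5
`result` takes the values: [] → [0] → [0, 1] → [0, 1, 4] → [0, 1, 4, 9] → [0, 1, 4, 9, 16] → [0, 1, 4, 9, 16, 25]
So `result[-1]` = 25

Answer: 25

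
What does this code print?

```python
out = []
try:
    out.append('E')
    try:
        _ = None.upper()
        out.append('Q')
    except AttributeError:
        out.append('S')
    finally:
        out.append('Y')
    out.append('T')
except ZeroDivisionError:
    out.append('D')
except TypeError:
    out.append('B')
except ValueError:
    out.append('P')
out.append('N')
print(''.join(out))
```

Execution trace: 'E' (try body) → 'S' (inner except AttributeError) → 'Y' (inner finally) → 'T' (try body, no exception) → 'N' (after the try/except). Output: ESYTN

Answer: ESYTN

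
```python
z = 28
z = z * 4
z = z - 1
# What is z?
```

Trace:
`z = 28` → z = 28
`z = z * 4` → z = 112
`z = z - 1` → z = 111
So z = 111

Answer: 111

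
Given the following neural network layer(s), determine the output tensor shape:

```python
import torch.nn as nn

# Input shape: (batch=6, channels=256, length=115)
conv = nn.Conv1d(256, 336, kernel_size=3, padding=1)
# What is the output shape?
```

Input: (6, 256, 115) -> Output: (6, 336, 115)

Answer: (6, 336, 115)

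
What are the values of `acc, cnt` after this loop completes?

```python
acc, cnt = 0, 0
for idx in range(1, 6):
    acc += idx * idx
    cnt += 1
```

Sum of squares and count
`acc, cnt` takes the values: (0, 0) → (1, 0) → (1, 1) → (5, 1) → (5, 2) → (14, 2) → (14, 3) → (30, 3) → (30, 4) → (55, 4) → (55, 5)

Answer: 55, 5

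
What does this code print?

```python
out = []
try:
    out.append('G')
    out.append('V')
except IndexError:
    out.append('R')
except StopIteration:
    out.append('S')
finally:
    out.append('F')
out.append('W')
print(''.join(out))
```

Execution trace: 'G' (try body) → 'V' (try body, no exception) → 'F' (finally) → 'W' (after the try/except). Output: GVFW

Answer: GVFW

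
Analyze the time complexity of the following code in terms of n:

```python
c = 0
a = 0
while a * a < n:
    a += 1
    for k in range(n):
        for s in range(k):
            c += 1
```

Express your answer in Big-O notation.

Each loop level contributes: √n × n × n. Multiplying the contributions gives O(n^2√n).

Answer: O(n^2√n)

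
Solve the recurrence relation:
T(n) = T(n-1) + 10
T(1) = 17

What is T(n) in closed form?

Unrolling: T(n) = T(1) + 10·(n-1) = 17 + 10(n-1) = 10n + 7.

Answer: T(n) = 10n + 7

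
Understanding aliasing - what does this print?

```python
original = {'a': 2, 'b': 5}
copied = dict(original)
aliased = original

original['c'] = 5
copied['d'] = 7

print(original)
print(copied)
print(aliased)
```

Key concept: dict() creates copy, assignment creates alias.
Step by step:
`original = {'a': 2, 'b': 5}` → original = {'a': 2, 'b': 5}
`copied = dict(original)` → copied = {'a': 2, 'b': 5}
`aliased = original` → aliased = {'a': 2, 'b': 5} (same object as original)
`original['c'] = 5` → original = {'a': 2, 'b': 5, 'c': 5} (same object as aliased); aliased = {'a': 2, 'b': 5, 'c': 5} (same object as original)
`copied['d'] = 7` → copied = {'a': 2, 'b': 5, 'd': 7}
`print(original)` → prints {'a': 2, 'b': 5, 'c': 5}
`print(copied)` → prints {'a': 2, 'b': 5, 'd': 7}
`print(aliased)` → prints {'a': 2, 'b': 5, 'c': 5}

Answer:
{'a': 2, 'b': 5, 'c': 5}
{'a': 2, 'b': 5, 'd': 7}
{'a': 2, 'b': 5, 'c': 5}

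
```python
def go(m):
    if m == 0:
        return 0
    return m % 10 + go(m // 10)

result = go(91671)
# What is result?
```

Sum of digits of 91671: 1 + 7 + 6 + 1 + 9 = 24

Answer: 24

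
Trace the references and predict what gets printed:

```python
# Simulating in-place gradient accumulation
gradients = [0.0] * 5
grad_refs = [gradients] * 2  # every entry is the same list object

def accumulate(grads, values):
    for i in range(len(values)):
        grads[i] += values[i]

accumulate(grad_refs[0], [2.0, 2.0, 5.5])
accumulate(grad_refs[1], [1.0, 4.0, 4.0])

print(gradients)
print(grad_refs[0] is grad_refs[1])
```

Key concept: gradient accumulation aliasing.
Step by step:
`gradients = [0.0] * 5` → gradients = [0.0, 0.0, 0.0, 0.0, 0.0]
`grad_refs = [gradients] * 2` → grad_refs = [[0.0, 0.0, 0.0, 0.0, 0.0], [0.0, 0.0, 0.0, 0.0, 0.0]]
`accumulate(grad_refs[0], [2.0, 2.0, 5.5])` → gradients = [2.0, 2.0, 5.5, 0.0, 0.0]; grad_refs = [[2.0, 2.0, 5.5, 0.0, 0.0], [2.0, 2.0, 5.5, 0.0, 0.0]]
`accumulate(grad_refs[1], [1.0, 4.0, 4.0])` → gradients = [3.0, 6.0, 9.5, 0.0, 0.0]; grad_refs = [[3.0, 6.0, 9.5, 0.0, 0.0], [3.0, 6.0, 9.5, 0.0, 0.0]]
`print(gradients)` → prints [3.0, 6.0, 9.5, 0.0, 0.0]
`print(grad_refs[0] is grad_refs[1])` → prints True

Answer:
[3.0, 6.0, 9.5, 0.0, 0.0]
True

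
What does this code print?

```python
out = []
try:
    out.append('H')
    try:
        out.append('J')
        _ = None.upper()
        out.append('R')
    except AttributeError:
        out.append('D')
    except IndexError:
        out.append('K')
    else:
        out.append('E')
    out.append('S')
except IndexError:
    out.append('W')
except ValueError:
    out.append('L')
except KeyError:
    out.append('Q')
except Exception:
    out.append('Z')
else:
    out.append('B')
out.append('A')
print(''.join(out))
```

Execution trace: 'H' (try body) → 'J' (inner try body) → 'D' (inner except AttributeError) → 'S' (try body, no exception) → 'B' (else) → 'A' (after the try/except). Output: HJDSBA

Answer: HJDSBA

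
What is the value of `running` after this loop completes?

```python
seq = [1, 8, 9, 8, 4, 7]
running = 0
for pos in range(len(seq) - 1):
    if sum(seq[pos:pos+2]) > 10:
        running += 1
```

Count windows with sum > 10
`running` takes the values: 0 → 1 → 2 → 3 → 4

Answer: 4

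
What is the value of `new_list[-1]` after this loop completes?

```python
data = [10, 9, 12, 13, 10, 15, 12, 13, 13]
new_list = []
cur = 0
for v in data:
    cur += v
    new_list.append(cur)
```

Cumulative sum ends at 107
`new_list` takes the values: [] → [10] → [10, 19] → [10, 19, 31] → [10, 19, 31, 44] → [10, 19, 31, 44, 54] → [10, 19, 31, 44, 54, 69] → [10, 19, 31, 44, 54, 69, 81] → [10, 19, 31, 44, 54, 69, 81, 94] → [10, 19, 31, 44, 54, 69, 81, 94, 107]
So `new_list[-1]` = 107

Answer: 107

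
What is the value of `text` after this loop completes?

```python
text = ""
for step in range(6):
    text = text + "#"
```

Repeat '#' 6 times
`text` takes the values: "" → "#" → "##" → "###" → "####" → "#####" → "######"

Answer: "######"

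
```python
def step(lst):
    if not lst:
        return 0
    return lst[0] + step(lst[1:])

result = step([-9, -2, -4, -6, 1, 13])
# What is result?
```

(-9) + (-2) + (-4) + (-6) + 1 + 13 + 0 = -7

Answer: -7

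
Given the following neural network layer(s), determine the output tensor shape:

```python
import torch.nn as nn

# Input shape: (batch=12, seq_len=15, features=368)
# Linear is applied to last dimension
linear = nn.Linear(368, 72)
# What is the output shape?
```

Input: (12, 15, 368) -> Output: (12, 15, 72)

Answer: (12, 15, 72)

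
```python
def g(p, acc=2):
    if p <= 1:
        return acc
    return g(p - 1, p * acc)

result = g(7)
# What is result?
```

Accumulator trace (n, acc): (7, 2) -> (6, 14) -> (5, 84) -> (4, 420) -> (3, 1680) -> (2, 5040) -> (1, 10080) -> return 10080

Answer: 10080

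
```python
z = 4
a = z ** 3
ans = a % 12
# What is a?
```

Trace:
`z = 4` → z = 4
`a = z ** 3` → a = 64
`ans = a % 12` → ans = 4
So a = 64

Answer: 64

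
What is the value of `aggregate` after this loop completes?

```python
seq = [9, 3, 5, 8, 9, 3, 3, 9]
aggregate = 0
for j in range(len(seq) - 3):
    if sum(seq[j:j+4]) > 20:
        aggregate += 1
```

Count windows with sum > 20
`aggregate` takes the values: 0 → 1 → 2 → 3 → 4 → 5

Answer: 5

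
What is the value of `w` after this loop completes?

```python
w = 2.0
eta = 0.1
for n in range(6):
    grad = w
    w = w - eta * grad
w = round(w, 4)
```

Gradient descent: w = 2.0 * (1 - 0.1)^6
`w` takes the values: 2.0 → 1.8 → 1.62 → 1.458 → 1.3122 → 1.18098 → 1.062882 → 1.0629

Answer: 1.0629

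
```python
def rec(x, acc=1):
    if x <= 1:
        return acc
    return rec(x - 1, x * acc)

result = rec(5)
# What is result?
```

Accumulator trace (n, acc): (5, 1) -> (4, 5) -> (3, 20) -> (2, 60) -> (1, 120) -> return 120

Answer: 120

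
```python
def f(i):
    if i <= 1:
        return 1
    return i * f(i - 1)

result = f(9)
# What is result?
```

f(9) = 9 * 8 * 7 * 6 * 5 * 4 * 3 * 2 * 1 = 362880

Answer: 362880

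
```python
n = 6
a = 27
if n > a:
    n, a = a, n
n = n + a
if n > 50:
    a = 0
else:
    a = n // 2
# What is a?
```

Trace:
`n = 6` → n = 6
`a = 27` → a = 27
`if n > a: ...` → n > a is False → no variable changes
`n = n + a` → n = 33
`if n > 50: ...` → n > 50 is False, take else branch → a = 16
So a = 16

Answer: 16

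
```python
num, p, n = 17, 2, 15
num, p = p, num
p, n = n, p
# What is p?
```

Trace:
`num, p, n = 17, 2, 15` → num = 17; p = 2; n = 15
`num, p = p, num` → num = 2; p = 17
`p, n = n, p` → p = 15; n = 17
So p = 15

Answer: 15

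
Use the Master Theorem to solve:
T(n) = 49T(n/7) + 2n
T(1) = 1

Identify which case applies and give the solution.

a=49, b=7, f(n)=2n. log_7(49) = 2. Since c=1 < 2, Case 1 applies: T(n) = Θ(n^log_b(a)) = O(n^2).

Answer: O(n^2) - Case 1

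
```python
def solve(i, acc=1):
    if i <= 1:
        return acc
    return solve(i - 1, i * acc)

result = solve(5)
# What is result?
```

Accumulator trace (n, acc): (5, 1) -> (4, 5) -> (3, 20) -> (2, 60) -> (1, 120) -> return 120

Answer: 120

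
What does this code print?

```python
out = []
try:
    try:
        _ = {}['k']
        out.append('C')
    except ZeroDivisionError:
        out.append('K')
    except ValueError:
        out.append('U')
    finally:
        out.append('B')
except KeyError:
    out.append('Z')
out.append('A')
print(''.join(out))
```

Execution trace: 'B' (inner finally) → 'Z' (outer except KeyError) → 'A' (after the try/except). Output: BZA

Answer: BZA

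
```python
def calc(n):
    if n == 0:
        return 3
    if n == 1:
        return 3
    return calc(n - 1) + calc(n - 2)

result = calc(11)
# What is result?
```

Build up from base cases: calc(0)=3, calc(1)=3, calc(2)=6, calc(3)=9, calc(4)=15, calc(5)=24, calc(6)=39, ..., calc(11)=432

Answer: 432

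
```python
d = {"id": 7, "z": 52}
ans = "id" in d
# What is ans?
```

Trace:
`d = {"id": 7, "z": 52}` → d = {'id': 7, 'z': 52}
`ans = "id" in d` → ans = True
So ans = True

Answer: True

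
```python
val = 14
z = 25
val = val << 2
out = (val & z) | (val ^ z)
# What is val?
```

Trace:
`val = 14` → val = 14
`z = 25` → z = 25
`val = val << 2` → val = 56
`out = (val & z) | (val ^ z)` → out = 57
So val = 56

Answer: 56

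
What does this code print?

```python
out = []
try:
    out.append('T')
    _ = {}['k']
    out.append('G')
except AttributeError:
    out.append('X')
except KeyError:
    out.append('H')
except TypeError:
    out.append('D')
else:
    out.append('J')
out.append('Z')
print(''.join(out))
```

Execution trace: 'T' (try body) → 'H' (except KeyError) → 'Z' (after the try/except). Output: THZ

Answer: THZ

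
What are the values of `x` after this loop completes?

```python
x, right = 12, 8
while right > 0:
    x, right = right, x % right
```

GCD of 12 and 8
`x` takes the values: 12 → 8 → 4

Answer: 4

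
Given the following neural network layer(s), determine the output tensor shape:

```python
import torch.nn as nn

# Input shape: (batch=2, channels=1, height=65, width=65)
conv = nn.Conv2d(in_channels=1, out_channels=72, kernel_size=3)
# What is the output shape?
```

Input: (2, 1, 65, 65) -> Output: (2, 72, 63, 63)

Answer: (2, 72, 63, 63)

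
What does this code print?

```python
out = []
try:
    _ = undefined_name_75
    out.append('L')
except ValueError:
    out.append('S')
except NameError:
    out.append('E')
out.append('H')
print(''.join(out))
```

Execution trace: 'E' (except NameError) → 'H' (after the try/except). Output: EH

Answer: EH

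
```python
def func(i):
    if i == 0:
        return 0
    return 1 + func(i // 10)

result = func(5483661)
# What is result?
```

Count of digits of 5483661: 7

Answer: 7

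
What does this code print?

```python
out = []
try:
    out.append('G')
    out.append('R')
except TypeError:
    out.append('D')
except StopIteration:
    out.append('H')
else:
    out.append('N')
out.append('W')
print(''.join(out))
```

Execution trace: 'G' (try body) → 'R' (try body, no exception) → 'N' (else) → 'W' (after the try/except). Output: GRNW

Answer: GRNW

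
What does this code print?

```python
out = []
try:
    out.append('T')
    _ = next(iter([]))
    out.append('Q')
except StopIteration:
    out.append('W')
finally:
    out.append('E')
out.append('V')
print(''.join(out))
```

Execution trace: 'T' (try body) → 'W' (except StopIteration) → 'E' (finally) → 'V' (after the try/except). Output: TWEV

Answer: TWEV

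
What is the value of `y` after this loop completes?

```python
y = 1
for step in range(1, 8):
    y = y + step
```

Start at 1, add 1 through 7
`y` takes the values: 1 → 2 → 4 → 7 → 11 → 16 → 22 → 29

Answer: 29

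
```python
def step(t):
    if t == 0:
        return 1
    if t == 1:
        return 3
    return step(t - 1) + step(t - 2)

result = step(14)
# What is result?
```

Build up from base cases: step(0)=1, step(1)=3, step(2)=4, step(3)=7, step(4)=11, step(5)=18, step(6)=29, ..., step(14)=1364

Answer: 1364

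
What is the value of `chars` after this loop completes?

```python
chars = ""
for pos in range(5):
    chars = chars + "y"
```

Repeat 'y' 5 times
`chars` takes the values: "" → "y" → "yy" → "yyy" → "yyyy" → "yyyyy"

Answer: "yyyyy"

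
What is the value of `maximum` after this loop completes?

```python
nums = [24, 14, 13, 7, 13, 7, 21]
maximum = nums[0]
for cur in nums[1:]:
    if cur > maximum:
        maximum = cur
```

Maximum of [24, 14, 13, 7, 13, 7, 21]
`maximum` takes the values: 24

Answer: 24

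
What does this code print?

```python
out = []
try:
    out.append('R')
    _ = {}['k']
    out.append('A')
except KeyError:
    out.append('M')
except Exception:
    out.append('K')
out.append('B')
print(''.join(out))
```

Execution trace: 'R' (try body) → 'M' (except KeyError) → 'B' (after the try/except). Output: RMB

Answer: RMB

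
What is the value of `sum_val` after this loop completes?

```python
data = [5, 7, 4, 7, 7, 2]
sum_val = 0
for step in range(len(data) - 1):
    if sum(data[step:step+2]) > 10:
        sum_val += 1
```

Count windows with sum > 10
`sum_val` takes the values: 0 → 1 → 2 → 3 → 4

Answer: 4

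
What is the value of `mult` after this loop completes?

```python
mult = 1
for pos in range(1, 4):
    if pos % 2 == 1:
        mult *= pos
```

Product of odd numbers 1 to 3
`mult` takes the values: 1 → 3

Answer: 3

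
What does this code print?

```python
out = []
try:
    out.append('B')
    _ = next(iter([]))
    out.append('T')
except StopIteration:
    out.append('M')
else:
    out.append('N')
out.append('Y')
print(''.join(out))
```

Execution trace: 'B' (try body) → 'M' (except StopIteration) → 'Y' (after the try/except). Output: BMY

Answer: BMY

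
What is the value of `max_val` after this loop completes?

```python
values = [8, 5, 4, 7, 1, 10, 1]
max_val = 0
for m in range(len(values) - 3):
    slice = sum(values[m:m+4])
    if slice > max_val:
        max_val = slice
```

Max sum of 4-element window in [8, 5, 4, 7, 1, 10, 1]
`max_val` takes the values: 0 → 24

Answer: 24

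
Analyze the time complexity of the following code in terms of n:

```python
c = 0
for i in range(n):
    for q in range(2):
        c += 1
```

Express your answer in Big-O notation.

Each loop level contributes: n × 1. Multiplying the contributions gives O(n).

Answer: O(n)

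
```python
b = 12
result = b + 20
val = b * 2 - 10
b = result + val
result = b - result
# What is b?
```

Trace:
`b = 12` → b = 12
`result = b + 20` → result = 32
`val = b * 2 - 10` → val = 14
`b = result + val` → b = 46
`result = b - result` → result = 14
So b = 46

Answer: 46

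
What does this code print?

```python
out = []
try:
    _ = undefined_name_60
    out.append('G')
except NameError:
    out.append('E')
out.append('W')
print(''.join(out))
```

Execution trace: 'E' (except NameError) → 'W' (after the try/except). Output: EW

Answer: EW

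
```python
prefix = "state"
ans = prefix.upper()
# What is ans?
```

Trace:
`prefix = "state"` → prefix = 'state'
`ans = prefix.upper()` → ans = 'STATE'
So ans = 'STATE'

Answer: 'STATE'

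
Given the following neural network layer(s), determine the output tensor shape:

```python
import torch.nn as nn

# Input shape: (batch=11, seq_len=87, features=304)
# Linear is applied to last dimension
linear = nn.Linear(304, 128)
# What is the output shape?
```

Input: (11, 87, 304) -> Output: (11, 87, 128)

Answer: (11, 87, 128)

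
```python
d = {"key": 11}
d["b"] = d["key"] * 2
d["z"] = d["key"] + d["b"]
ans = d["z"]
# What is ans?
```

Trace:
`d = {"key": 11}` → d = {'key': 11}
`d["b"] = d["key"] * 2` → d = {'key': 11, 'b': 22}
`d["z"] = d["key"] + d["b"]` → d = {'key': 11, 'b': 22, 'z': 33}
`ans = d["z"]` → ans = 33
So ans = 33

Answer: 33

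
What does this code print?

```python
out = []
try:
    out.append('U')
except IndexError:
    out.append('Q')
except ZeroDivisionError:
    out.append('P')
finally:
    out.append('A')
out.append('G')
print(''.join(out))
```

Execution trace: 'U' (try body, no exception) → 'A' (finally) → 'G' (after the try/except). Output: UAG

Answer: UAG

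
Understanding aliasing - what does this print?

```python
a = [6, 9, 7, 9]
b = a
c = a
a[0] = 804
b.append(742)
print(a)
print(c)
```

Key concept: multiple aliases.
Step by step:
`a = [6, 9, 7, 9]` → a = [6, 9, 7, 9]
`b = a` → b = [6, 9, 7, 9] (same object as a)
`c = a` → c = [6, 9, 7, 9] (same object as a, b)
`a[0] = 804` → a = [804, 9, 7, 9] (same object as b, c); b = [804, 9, 7, 9] (same object as a, c); c = [804, 9, 7, 9] (same object as a, b)
`b.append(742)` → a = [804, 9, 7, 9, 742] (same object as b, c); b = [804, 9, 7, 9, 742] (same object as a, c); c = [804, 9, 7, 9, 742] (same object as a, b)
`print(a)` → prints [804, 9, 7, 9, 742]
`print(c)` → prints [804, 9, 7, 9, 742]

Answer:
[804, 9, 7, 9, 742]
[804, 9, 7, 9, 742]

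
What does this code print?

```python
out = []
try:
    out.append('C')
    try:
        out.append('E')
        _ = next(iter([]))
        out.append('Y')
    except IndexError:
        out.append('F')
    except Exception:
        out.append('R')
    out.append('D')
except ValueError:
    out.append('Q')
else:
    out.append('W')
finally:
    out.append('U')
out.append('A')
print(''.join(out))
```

Execution trace: 'C' (try body) → 'E' (inner try body) → 'R' (inner except Exception) → 'D' (try body, no exception) → 'W' (else) → 'U' (finally) → 'A' (after the try/except). Output: CERDWUA

Answer: CERDWUA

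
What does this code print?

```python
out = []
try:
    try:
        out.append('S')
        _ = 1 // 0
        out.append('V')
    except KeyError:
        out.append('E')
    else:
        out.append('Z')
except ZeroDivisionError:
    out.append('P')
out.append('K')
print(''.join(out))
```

Execution trace: 'S' (try body) → 'P' (outer except ZeroDivisionError) → 'K' (after the try/except). Output: SPK

Answer: SPK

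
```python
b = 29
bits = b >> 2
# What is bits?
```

Trace:
`b = 29` → b = 29
`bits = b >> 2` → bits = 7
So bits = 7

Answer: 7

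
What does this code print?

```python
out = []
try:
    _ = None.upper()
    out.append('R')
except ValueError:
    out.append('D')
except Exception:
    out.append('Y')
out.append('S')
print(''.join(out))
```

Execution trace: 'Y' (except Exception) → 'S' (after the try/except). Output: YS

Answer: YS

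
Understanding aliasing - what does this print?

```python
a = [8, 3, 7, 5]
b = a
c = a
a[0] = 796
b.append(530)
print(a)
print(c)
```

Key concept: multiple aliases.
Step by step:
`a = [8, 3, 7, 5]` → a = [8, 3, 7, 5]
`b = a` → b = [8, 3, 7, 5] (same object as a)
`c = a` → c = [8, 3, 7, 5] (same object as a, b)
`a[0] = 796` → a = [796, 3, 7, 5] (same object as b, c); b = [796, 3, 7, 5] (same object as a, c); c = [796, 3, 7, 5] (same object as a, b)
`b.append(530)` → a = [796, 3, 7, 5, 530] (same object as b, c); b = [796, 3, 7, 5, 530] (same object as a, c); c = [796, 3, 7, 5, 530] (same object as a, b)
`print(a)` → prints [796, 3, 7, 5, 530]
`print(c)` → prints [796, 3, 7, 5, 530]

Answer:
[796, 3, 7, 5, 530]
[796, 3, 7, 5, 530]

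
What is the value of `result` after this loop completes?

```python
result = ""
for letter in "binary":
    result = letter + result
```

Reverse 'binary'
`result` takes the values: "" → "b" → "ib" → "nib" → "anib" → "ranib" → "yranib"

Answer: "yranib"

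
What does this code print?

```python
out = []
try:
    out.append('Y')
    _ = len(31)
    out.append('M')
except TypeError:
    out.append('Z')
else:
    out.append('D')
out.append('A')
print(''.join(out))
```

Execution trace: 'Y' (try body) → 'Z' (except TypeError) → 'A' (after the try/except). Output: YZA

Answer: YZA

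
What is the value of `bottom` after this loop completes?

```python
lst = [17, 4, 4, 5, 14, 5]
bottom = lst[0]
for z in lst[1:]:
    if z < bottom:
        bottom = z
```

Minimum of [17, 4, 4, 5, 14, 5]
`bottom` takes the values: 17 → 4

Answer: 4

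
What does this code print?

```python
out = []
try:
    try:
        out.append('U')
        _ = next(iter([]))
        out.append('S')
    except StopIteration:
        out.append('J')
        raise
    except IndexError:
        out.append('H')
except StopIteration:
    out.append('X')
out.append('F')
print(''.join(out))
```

Execution trace: 'U' (inner try body) → 'J' (inner except StopIteration) → 'X' (outer except StopIteration) → 'F' (after the try/except). Output: UJXF

Answer: UJXF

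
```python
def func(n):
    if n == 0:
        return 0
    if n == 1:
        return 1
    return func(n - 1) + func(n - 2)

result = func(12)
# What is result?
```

Build up from base cases: func(0)=0, func(1)=1, func(2)=1, func(3)=2, func(4)=3, func(5)=5, func(6)=8, ..., func(12)=144

Answer: 144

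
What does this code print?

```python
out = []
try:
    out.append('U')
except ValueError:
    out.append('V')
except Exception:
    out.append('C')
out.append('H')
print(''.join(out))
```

Execution trace: 'U' (try body, no exception) → 'H' (after the try/except). Output: UH

Answer: UH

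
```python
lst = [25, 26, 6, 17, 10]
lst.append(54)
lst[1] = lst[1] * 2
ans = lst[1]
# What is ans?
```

Trace:
`lst = [25, 26, 6, 17, 10]` → lst = [25, 26, 6, 17, 10]
`lst.append(54)` → lst = [25, 26, 6, 17, 10, 54]
`lst[1] = lst[1] * 2` → lst = [25, 52, 6, 17, 10, 54]
`ans = lst[1]` → ans = 52
So ans = 52

Answer: 52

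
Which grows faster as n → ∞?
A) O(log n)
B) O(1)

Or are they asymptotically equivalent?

O(log n) vs O(1): Higher order terms dominate.

Answer: A) O(log n) grows faster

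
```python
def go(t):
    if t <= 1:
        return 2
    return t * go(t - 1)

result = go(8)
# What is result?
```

go(8) = 8 * 7 * 6 * 5 * 4 * 3 * 2 * 2 = 80640

Answer: 80640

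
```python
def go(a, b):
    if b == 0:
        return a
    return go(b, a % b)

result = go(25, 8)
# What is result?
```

go(25, 8) -> go(8, 1) -> go(1, 0) -> 1

Answer: 1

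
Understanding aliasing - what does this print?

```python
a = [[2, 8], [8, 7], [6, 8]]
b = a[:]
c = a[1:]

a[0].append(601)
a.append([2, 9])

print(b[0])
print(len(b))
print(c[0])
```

Key concept: slice with nested mutation.
Step by step:
`a = [[2, 8], [8, 7], [6, 8]]` → a = [[2, 8], [8, 7], [6, 8]]
`b = a[:]` → b = [[2, 8], [8, 7], [6, 8]]
`c = a[1:]` → c = [[8, 7], [6, 8]]
`a[0].append(601)` → a = [[2, 8, 601], [8, 7], [6, 8]]; b = [[2, 8, 601], [8, 7], [6, 8]]
`a.append([2, 9])` → a = [[2, 8, 601], [8, 7], [6, 8], [2, 9]]
`print(b[0])` → prints [2, 8, 601]
`print(len(b))` → prints 3
`print(c[0])` → prints [8, 7]

Answer:
[2, 8, 601]
3
[8, 7]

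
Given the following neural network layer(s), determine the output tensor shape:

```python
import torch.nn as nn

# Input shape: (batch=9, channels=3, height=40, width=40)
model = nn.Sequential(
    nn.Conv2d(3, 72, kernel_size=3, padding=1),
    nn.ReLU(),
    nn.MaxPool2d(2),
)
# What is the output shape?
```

Input: (9, 3, 40, 40) -> after Conv2d: (9, 72, 40, 40) -> after ReLU: (9, 72, 40, 40) -> Output: (9, 72, 20, 20)

Answer: (9, 72, 20, 20)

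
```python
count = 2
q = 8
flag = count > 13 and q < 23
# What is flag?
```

Trace:
`count = 2` → count = 2
`q = 8` → q = 8
`flag = count > 13 and q < 23` → flag = False
So flag = False

Answer: False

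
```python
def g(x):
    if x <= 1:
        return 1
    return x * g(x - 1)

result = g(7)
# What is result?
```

g(7) = 7 * 6 * 5 * 4 * 3 * 2 * 1 = 5040

Answer: 5040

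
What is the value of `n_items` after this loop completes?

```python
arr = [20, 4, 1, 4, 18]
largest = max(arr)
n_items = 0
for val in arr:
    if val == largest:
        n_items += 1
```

Count of max value 20 in [20, 4, 1, 4, 18]
`n_items` takes the values: 0 → 1

Answer: 1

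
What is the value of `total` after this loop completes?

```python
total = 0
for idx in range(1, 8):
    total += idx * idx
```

Sum of squares 1² to 7² = 140
`total` takes the values: 0 → 1 → 5 → 14 → 30 → 55 → 91 → 140

Answer: 140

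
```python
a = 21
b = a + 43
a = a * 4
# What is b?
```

Trace:
`a = 21` → a = 21
`b = a + 43` → b = 64
`a = a * 4` → a = 84
So b = 64

Answer: 64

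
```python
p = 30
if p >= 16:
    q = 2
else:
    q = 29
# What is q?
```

Trace:
`p = 30` → p = 30
`if p >= 16: ...` → p >= 16 is True → q = 2
So q = 2

Answer: 2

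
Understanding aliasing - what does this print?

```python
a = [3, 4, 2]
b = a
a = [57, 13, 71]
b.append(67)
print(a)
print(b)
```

Key concept: rebinding vs mutation: a is rebound to a new list, b still points at the original.
Step by step:
`a = [3, 4, 2]` → a = [3, 4, 2]
`b = a` → b = [3, 4, 2] (same object as a)
`a = [57, 13, 71]` → a = [57, 13, 71]
`b.append(67)` → b = [3, 4, 2, 67]
`print(a)` → prints [57, 13, 71]
`print(b)` → prints [3, 4, 2, 67]

Answer:
[57, 13, 71]
[3, 4, 2, 67]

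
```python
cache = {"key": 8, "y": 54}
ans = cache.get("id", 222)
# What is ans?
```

Trace:
`cache = {"key": 8, "y": 54}` → cache = {'key': 8, 'y': 54}
`ans = cache.get("id", 222)` → ans = 222
So ans = 222

Answer: 222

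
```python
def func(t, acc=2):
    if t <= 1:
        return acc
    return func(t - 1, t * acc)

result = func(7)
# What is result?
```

Accumulator trace (n, acc): (7, 2) -> (6, 14) -> (5, 84) -> (4, 420) -> (3, 1680) -> (2, 5040) -> (1, 10080) -> return 10080

Answer: 10080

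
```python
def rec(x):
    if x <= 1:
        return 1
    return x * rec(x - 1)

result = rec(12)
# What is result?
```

rec(12) = 12 * 11 * 10 * 9 * 8 * 7 * 6 * 5 * 4 * 3 * 2 * 1 = 479001600

Answer: 479001600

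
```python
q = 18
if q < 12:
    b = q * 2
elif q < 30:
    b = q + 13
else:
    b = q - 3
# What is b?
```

Trace:
`q = 18` → q = 18
`if q < 12: ...` → q < 12 is False, q < 30 is True → b = 31
So b = 31

Answer: 31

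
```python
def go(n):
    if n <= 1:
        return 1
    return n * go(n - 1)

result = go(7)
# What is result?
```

go(7) = 7 * 6 * 5 * 4 * 3 * 2 * 1 = 5040

Answer: 5040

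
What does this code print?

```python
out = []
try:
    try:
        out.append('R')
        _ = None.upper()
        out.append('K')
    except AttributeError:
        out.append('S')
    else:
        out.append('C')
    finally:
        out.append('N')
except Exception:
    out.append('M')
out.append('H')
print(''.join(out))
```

Execution trace: 'R' (inner try body) → 'S' (inner except AttributeError) → 'N' (inner finally) → 'H' (after the try/except). Output: RSNH

Answer: RSNH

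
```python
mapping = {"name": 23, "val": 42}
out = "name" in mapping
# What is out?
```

Trace:
`mapping = {"name": 23, "val": 42}` → mapping = {'name': 23, 'val': 42}
`out = "name" in mapping` → out = True
So out = True

Answer: True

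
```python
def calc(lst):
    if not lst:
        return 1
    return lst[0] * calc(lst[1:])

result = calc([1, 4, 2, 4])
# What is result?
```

Product over [1, 4, 2, 4] = 1 * 4 * 2 * 4 = 32

Answer: 32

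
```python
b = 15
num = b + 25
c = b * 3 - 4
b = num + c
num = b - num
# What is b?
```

Trace:
`b = 15` → b = 15
`num = b + 25` → num = 40
`c = b * 3 - 4` → c = 41
`b = num + c` → b = 81
`num = b - num` → num = 41
So b = 81

Answer: 81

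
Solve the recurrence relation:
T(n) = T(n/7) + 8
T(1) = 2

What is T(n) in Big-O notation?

Each step divides n by 7 and adds 8. After log_7(n) steps we reach T(1)=2. So T(n) = 8·log_7(n) + 2 = O(log n).

Answer: O(log n)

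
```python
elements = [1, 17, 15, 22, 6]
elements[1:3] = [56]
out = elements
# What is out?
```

Trace:
`elements = [1, 17, 15, 22, 6]` → elements = [1, 17, 15, 22, 6]
`elements[1:3] = [56]` → elements = [1, 56, 22, 6]
`out = elements` → out = [1, 56, 22, 6]
So out = [1, 56, 22, 6]

Answer: [1, 56, 22, 6]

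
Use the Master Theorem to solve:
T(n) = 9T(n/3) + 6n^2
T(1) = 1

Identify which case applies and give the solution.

a=9, b=3, f(n)=6n^2. log_3(9) = 2. Since c=2 = 2, Case 2 applies: T(n) = Θ(n^log_b(a) · log n) = O(n^2 log n).

Answer: O(n^2 log n) - Case 2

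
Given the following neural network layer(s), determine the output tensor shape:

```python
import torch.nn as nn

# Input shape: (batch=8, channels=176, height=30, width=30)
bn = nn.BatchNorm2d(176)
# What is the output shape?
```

Input: (8, 176, 30, 30) -> Output: (8, 176, 30, 30)

Answer: (8, 176, 30, 30)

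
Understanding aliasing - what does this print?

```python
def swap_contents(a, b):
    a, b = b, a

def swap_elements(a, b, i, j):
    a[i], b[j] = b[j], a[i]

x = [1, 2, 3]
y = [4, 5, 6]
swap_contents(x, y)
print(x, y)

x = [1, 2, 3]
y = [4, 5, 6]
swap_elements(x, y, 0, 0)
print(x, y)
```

Key concept: parameter rebinding vs mutation.
Step by step:
`x = [1, 2, 3]` → x = [1, 2, 3]
`y = [4, 5, 6]` → y = [4, 5, 6]
`swap_contents(x, y)` → no visible change to tracked variables
`print(x, y)` → prints [1, 2, 3] [4, 5, 6]
`x = [1, 2, 3]` → x = [1, 2, 3]
`y = [4, 5, 6]` → y = [4, 5, 6]
`swap_elements(x, y, 0, 0)` → x = [4, 2, 3]; y = [1, 5, 6]
`print(x, y)` → prints [4, 2, 3] [1, 5, 6]

Answer:
[1, 2, 3] [4, 5, 6]
[4, 2, 3] [1, 5, 6]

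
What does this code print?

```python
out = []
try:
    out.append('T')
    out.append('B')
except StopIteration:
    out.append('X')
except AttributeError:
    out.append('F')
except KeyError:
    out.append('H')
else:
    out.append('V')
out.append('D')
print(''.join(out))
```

Execution trace: 'T' (try body) → 'B' (try body, no exception) → 'V' (else) → 'D' (after the try/except). Output: TBVD

Answer: TBVD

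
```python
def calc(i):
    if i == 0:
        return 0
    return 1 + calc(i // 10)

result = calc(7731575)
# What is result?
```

Count of digits of 7731575: 7

Answer: 7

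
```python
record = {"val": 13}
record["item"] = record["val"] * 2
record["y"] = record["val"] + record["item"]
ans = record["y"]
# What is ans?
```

Trace:
`record = {"val": 13}` → record = {'val': 13}
`record["item"] = record["val"] * 2` → record = {'val': 13, 'item': 26}
`record["y"] = record["val"] + record["item"]` → record = {'val': 13, 'item': 26, 'y': 39}
`ans = record["y"]` → ans = 39
So ans = 39

Answer: 39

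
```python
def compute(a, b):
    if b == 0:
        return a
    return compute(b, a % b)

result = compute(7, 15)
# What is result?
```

compute(7, 15) -> compute(15, 7) -> compute(7, 1) -> compute(1, 0) -> 1

Answer: 1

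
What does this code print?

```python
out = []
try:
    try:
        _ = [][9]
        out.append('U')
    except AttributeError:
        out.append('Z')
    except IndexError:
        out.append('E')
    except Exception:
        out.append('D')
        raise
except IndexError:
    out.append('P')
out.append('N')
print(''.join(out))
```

Execution trace: 'E' (inner except IndexError) → 'N' (after the try/except). Output: EN

Answer: EN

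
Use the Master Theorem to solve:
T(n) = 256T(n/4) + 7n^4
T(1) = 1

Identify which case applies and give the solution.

a=256, b=4, f(n)=7n^4. log_4(256) = 4. Since c=4 = 4, Case 2 applies: T(n) = Θ(n^log_b(a) · log n) = O(n^4 log n).

Answer: O(n^4 log n) - Case 2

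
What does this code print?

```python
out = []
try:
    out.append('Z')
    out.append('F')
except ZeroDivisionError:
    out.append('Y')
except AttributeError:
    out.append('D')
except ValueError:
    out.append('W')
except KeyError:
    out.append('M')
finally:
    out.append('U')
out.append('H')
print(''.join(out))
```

Execution trace: 'Z' (try body) → 'F' (try body, no exception) → 'U' (finally) → 'H' (after the try/except). Output: ZFUH

Answer: ZFUH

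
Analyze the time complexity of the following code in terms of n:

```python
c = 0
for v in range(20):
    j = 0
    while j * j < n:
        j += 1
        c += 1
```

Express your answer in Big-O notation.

Each loop level contributes: 1 × √n. Multiplying the contributions gives O(√n).

Answer: O(√n)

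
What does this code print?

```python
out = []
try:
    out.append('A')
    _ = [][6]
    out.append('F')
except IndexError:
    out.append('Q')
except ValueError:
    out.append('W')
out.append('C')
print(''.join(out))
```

Execution trace: 'A' (try body) → 'Q' (except IndexError) → 'C' (after the try/except). Output: AQC

Answer: AQC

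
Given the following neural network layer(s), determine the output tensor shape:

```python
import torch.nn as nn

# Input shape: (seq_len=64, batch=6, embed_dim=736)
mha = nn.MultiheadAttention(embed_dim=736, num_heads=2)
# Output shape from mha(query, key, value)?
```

Input: (64, 6, 736) -> Output: (64, 6, 736)

Answer: (64, 6, 736)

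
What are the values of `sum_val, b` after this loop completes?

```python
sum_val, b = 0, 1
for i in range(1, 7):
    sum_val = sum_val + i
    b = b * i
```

Sum and factorial of 1 to 6
`sum_val, b` takes the values: (0, 1) → (1, 1) → (3, 1) → (3, 2) → (6, 2) → (6, 6) → (10, 6) → (10, 24) → (15, 24) → (15, 120) → (21, 120) → (21, 720)

Answer: 21, 720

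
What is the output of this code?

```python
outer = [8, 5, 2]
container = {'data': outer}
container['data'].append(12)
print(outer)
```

Key concept: dict holds reference to list.
Step by step:
`outer = [8, 5, 2]` → outer = [8, 5, 2]
`container = {'data': outer}` → container = {'data': [8, 5, 2]}
`container['data'].append(12)` → outer = [8, 5, 2, 12]; container = {'data': [8, 5, 2, 12]}
`print(outer)` → prints [8, 5, 2, 12]

Answer: [8, 5, 2, 12]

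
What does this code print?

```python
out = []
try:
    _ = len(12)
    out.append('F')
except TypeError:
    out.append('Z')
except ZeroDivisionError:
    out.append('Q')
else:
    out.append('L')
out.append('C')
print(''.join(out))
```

Execution trace: 'Z' (except TypeError) → 'C' (after the try/except). Output: ZC

Answer: ZC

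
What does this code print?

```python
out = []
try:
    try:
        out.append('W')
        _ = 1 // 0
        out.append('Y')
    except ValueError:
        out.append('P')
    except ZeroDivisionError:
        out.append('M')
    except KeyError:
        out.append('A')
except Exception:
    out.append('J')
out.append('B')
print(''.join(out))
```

Execution trace: 'W' (inner try body) → 'M' (inner except ZeroDivisionError) → 'B' (after the try/except). Output: WMB

Answer: WMB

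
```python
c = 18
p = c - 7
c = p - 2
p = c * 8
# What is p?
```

Trace:
`c = 18` → c = 18
`p = c - 7` → p = 11
`c = p - 2` → c = 9
`p = c * 8` → p = 72
So p = 72

Answer: 72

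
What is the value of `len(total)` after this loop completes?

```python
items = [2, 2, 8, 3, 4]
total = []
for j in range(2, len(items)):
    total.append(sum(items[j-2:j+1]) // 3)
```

Number of 3-element averages
`total` takes the values: [] → [4] → [4, 4] → [4, 4, 5]
So `len(total)` = 3

Answer: 3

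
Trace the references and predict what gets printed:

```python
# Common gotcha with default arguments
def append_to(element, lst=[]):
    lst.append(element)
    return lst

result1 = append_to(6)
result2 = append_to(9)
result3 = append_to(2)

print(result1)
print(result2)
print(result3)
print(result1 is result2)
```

Key concept: mutable default argument gotcha.
Step by step:
`result1 = append_to(6)` → result1 = [6]
`result2 = append_to(9)` → result1 = [6, 9] (same object as result2); result2 = [6, 9] (same object as result1)
`result3 = append_to(2)` → result1 = [6, 9, 2] (same object as result2, result3); result2 = [6, 9, 2] (same object as result1, result3); result3 = [6, 9, 2] (same object as result1, result2)
`print(result1)` → prints [6, 9, 2]
`print(result2)` → prints [6, 9, 2]
`print(result3)` → prints [6, 9, 2]
`print(result1 is result2)` → prints True

Answer:
[6, 9, 2]
[6, 9, 2]
[6, 9, 2]
True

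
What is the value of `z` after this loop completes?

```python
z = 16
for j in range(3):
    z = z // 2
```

Halve 3 times: 16 // 2^3 = 2
`z` takes the values: 16 → 8 → 4 → 2

Answer: 2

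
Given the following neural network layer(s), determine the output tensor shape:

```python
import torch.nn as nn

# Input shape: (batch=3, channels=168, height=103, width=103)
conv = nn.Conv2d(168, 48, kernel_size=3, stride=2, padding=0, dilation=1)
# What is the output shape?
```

Input: (3, 168, 103, 103) -> Output: (3, 48, 51, 51)

Answer: (3, 48, 51, 51)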